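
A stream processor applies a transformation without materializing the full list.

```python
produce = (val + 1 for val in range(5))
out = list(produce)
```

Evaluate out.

Step 1: For each val in range(5), compute val+1:
  val=0: 0+1 = 1
  val=1: 1+1 = 2
  val=2: 2+1 = 3
  val=3: 3+1 = 4
  val=4: 4+1 = 5
Therefore out = [1, 2, 3, 4, 5].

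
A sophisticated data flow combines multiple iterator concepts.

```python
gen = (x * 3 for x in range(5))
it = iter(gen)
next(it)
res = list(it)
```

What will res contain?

Step 1: Generator produces [0, 3, 6, 9, 12].
Step 2: next(it) consumes first element (0).
Step 3: list(it) collects remaining: [3, 6, 9, 12].
Therefore res = [3, 6, 9, 12].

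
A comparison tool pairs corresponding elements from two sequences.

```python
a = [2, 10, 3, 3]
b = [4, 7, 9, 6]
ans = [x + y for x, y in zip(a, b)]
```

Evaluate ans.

Step 1: Add corresponding elements:
  2 + 4 = 6
  10 + 7 = 17
  3 + 9 = 12
  3 + 6 = 9
Therefore ans = [6, 17, 12, 9].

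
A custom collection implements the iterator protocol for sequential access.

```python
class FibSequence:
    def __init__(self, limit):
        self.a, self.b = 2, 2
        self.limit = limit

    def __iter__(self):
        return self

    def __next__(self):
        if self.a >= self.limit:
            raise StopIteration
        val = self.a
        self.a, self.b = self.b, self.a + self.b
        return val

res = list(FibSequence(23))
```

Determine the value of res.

Step 1: Fibonacci-like sequence (a=2, b=2) until >= 23:
  Yield 2, then a,b = 2,4
  Yield 2, then a,b = 4,6
  Yield 4, then a,b = 6,10
  Yield 6, then a,b = 10,16
  Yield 10, then a,b = 16,26
  Yield 16, then a,b = 26,42
Step 2: 26 >= 23, stop.
Therefore res = [2, 2, 4, 6, 10, 16].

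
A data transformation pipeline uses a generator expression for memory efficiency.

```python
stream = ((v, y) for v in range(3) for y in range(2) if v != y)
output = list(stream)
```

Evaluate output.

Step 1: Nested generator over range(3) x range(2) where v != y:
  (0, 0): excluded (v == y)
  (0, 1): included
  (1, 0): included
  (1, 1): excluded (v == y)
  (2, 0): included
  (2, 1): included
Therefore output = [(0, 1), (1, 0), (2, 0), (2, 1)].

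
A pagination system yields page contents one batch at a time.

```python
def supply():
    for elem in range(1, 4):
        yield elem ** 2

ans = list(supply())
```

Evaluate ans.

Step 1: For each elem in range(1, 4), yield elem**2:
  elem=1: yield 1**2 = 1
  elem=2: yield 2**2 = 4
  elem=3: yield 3**2 = 9
Therefore ans = [1, 4, 9].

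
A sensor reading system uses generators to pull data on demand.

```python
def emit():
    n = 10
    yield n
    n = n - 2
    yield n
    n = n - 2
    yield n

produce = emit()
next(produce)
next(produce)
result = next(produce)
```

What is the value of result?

Step 1: Trace through generator execution:
  Yield 1: n starts at 10, yield 10
  Yield 2: n = 10 - 2 = 8, yield 8
  Yield 3: n = 8 - 2 = 6, yield 6
Step 2: First next() gets 10, second next() gets the second value, third next() yields 6.
Therefore result = 6.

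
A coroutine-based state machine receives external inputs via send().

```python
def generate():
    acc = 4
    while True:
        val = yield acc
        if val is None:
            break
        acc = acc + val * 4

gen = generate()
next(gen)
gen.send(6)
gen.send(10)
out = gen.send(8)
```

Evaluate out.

Step 1: next() -> yield acc=4.
Step 2: send(6) -> val=6, acc = 4 + 6*4 = 28, yield 28.
Step 3: send(10) -> val=10, acc = 28 + 10*4 = 68, yield 68.
Step 4: send(8) -> val=8, acc = 68 + 8*4 = 100, yield 100.
Therefore out = 100.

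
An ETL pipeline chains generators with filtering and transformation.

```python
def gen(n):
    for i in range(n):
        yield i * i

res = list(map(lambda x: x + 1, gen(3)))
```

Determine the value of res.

Step 1: gen(3) yields squares: [0, 1, 4].
Step 2: map adds 1 to each: [1, 2, 5].
Therefore res = [1, 2, 5].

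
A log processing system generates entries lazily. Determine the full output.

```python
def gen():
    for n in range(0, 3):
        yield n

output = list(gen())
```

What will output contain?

Step 1: The generator yields each value from range(0, 3).
Step 2: list() consumes all yields: [0, 1, 2].
Therefore output = [0, 1, 2].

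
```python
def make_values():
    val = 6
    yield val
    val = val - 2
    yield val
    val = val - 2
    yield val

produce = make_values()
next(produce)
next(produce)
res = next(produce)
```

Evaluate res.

Step 1: Trace through generator execution:
  Yield 1: val starts at 6, yield 6
  Yield 2: val = 6 - 2 = 4, yield 4
  Yield 3: val = 4 - 2 = 2, yield 2
Step 2: First next() gets 6, second next() gets the second value, third next() yields 2.
Therefore res = 2.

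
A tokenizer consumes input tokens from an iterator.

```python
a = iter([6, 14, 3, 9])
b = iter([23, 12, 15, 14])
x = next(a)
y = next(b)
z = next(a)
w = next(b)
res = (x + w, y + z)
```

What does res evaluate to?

Step 1: a iterates [6, 14, 3, 9], b iterates [23, 12, 15, 14].
Step 2: x = next(a) = 6, y = next(b) = 23.
Step 3: z = next(a) = 14, w = next(b) = 12.
Step 4: res = (6 + 12, 23 + 14) = (18, 37).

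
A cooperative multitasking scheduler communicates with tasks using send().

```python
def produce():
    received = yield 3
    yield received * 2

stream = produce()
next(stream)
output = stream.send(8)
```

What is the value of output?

Step 1: next(stream) advances to first yield, producing 3.
Step 2: send(8) resumes, received = 8.
Step 3: yield received * 2 = 8 * 2 = 16.
Therefore output = 16.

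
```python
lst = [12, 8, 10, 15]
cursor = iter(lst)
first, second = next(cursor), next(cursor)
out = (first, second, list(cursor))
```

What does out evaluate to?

Step 1: Create iterator over [12, 8, 10, 15].
Step 2: first = 12, second = 8.
Step 3: Remaining elements: [10, 15].
Therefore out = (12, 8, [10, 15]).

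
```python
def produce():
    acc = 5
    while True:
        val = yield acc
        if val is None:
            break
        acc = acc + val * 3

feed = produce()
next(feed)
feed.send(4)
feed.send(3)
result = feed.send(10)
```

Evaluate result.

Step 1: next() -> yield acc=5.
Step 2: send(4) -> val=4, acc = 5 + 4*3 = 17, yield 17.
Step 3: send(3) -> val=3, acc = 17 + 3*3 = 26, yield 26.
Step 4: send(10) -> val=10, acc = 26 + 10*3 = 56, yield 56.
Therefore result = 56.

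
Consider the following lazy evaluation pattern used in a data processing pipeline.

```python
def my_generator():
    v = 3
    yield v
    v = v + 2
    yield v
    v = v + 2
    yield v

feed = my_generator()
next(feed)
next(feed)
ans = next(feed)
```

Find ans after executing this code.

Step 1: Trace through generator execution:
  Yield 1: v starts at 3, yield 3
  Yield 2: v = 3 + 2 = 5, yield 5
  Yield 3: v = 5 + 2 = 7, yield 7
Step 2: First next() gets 3, second next() gets the second value, third next() yields 7.
Therefore ans = 7.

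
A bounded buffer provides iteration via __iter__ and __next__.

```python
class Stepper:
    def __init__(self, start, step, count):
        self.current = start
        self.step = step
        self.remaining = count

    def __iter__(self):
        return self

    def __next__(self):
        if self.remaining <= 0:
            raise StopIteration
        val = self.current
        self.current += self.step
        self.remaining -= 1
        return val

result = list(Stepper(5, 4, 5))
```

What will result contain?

Step 1: Stepper starts at 5, increments by 4, for 5 steps:
  Yield 5, then current += 4
  Yield 9, then current += 4
  Yield 13, then current += 4
  Yield 17, then current += 4
  Yield 21, then current += 4
Therefore result = [5, 9, 13, 17, 21].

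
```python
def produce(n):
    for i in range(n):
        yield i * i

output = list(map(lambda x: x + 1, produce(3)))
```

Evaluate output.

Step 1: produce(3) yields squares: [0, 1, 4].
Step 2: map adds 1 to each: [1, 2, 5].
Therefore output = [1, 2, 5].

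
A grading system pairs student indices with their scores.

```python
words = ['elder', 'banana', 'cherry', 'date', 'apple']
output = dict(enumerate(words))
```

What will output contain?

Step 1: enumerate pairs indices with words:
  0 -> 'elder'
  1 -> 'banana'
  2 -> 'cherry'
  3 -> 'date'
  4 -> 'apple'
Therefore output = {0: 'elder', 1: 'banana', 2: 'cherry', 3: 'date', 4: 'apple'}.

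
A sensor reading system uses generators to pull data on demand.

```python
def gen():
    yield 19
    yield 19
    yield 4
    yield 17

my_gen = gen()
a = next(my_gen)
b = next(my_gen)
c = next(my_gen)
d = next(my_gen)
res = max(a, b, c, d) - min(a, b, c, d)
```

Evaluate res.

Step 1: Create generator and consume all values:
  a = next(my_gen) = 19
  b = next(my_gen) = 19
  c = next(my_gen) = 4
  d = next(my_gen) = 17
Step 2: max = 19, min = 4, res = 19 - 4 = 15.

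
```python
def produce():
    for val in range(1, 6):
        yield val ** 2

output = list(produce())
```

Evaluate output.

Step 1: For each val in range(1, 6), yield val**2:
  val=1: yield 1**2 = 1
  val=2: yield 2**2 = 4
  val=3: yield 3**2 = 9
  val=4: yield 4**2 = 16
  val=5: yield 5**2 = 25
Therefore output = [1, 4, 9, 16, 25].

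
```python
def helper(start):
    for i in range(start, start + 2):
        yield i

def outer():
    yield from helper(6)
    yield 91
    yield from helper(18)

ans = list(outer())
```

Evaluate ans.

Step 1: outer() delegates to helper(6):
  yield 6
  yield 7
Step 2: yield 91
Step 3: Delegates to helper(18):
  yield 18
  yield 19
Therefore ans = [6, 7, 91, 18, 19].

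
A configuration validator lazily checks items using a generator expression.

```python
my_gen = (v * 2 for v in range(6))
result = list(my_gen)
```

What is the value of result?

Step 1: For each v in range(6), compute v*2:
  v=0: 0*2 = 0
  v=1: 1*2 = 2
  v=2: 2*2 = 4
  v=3: 3*2 = 6
  v=4: 4*2 = 8
  v=5: 5*2 = 10
Therefore result = [0, 2, 4, 6, 8, 10].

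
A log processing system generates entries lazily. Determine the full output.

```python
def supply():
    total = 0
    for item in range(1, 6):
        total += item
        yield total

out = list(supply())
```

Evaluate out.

Step 1: Generator accumulates running sum:
  item=1: total = 1, yield 1
  item=2: total = 3, yield 3
  item=3: total = 6, yield 6
  item=4: total = 10, yield 10
  item=5: total = 15, yield 15
Therefore out = [1, 3, 6, 10, 15].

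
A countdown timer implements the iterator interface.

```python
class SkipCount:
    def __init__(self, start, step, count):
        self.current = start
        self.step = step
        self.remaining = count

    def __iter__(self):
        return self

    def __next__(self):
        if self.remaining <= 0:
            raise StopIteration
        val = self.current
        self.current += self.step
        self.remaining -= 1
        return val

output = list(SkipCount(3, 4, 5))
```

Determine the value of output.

Step 1: SkipCount starts at 3, increments by 4, for 5 steps:
  Yield 3, then current += 4
  Yield 7, then current += 4
  Yield 11, then current += 4
  Yield 15, then current += 4
  Yield 19, then current += 4
Therefore output = [3, 7, 11, 15, 19].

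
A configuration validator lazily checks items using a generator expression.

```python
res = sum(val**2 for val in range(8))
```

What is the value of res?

Step 1: Compute val**2 for each val in range(8):
  val=0: 0**2 = 0
  val=1: 1**2 = 1
  val=2: 2**2 = 4
  val=3: 3**2 = 9
  val=4: 4**2 = 16
  val=5: 5**2 = 25
  val=6: 6**2 = 36
  val=7: 7**2 = 49
Step 2: sum = 0 + 1 + 4 + 9 + 16 + 25 + 36 + 49 = 140.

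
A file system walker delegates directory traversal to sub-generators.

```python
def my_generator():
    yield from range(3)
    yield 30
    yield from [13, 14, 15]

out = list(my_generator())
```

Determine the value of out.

Step 1: Trace yields in order:
  yield 0
  yield 1
  yield 2
  yield 30
  yield 13
  yield 14
  yield 15
Therefore out = [0, 1, 2, 30, 13, 14, 15].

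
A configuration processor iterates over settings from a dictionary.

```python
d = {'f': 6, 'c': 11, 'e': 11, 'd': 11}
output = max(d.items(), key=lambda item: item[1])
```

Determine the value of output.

Step 1: Find item with maximum value:
  ('f', 6)
  ('c', 11)
  ('e', 11)
  ('d', 11)
Step 2: Maximum value is 11 at key 'c'.
Therefore output = ('c', 11).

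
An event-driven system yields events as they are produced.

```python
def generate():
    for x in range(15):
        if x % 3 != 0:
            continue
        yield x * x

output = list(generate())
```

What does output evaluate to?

Step 1: Only yield x**2 when x is divisible by 3:
  x=0: 0 % 3 == 0, yield 0**2 = 0
  x=3: 3 % 3 == 0, yield 3**2 = 9
  x=6: 6 % 3 == 0, yield 6**2 = 36
  x=9: 9 % 3 == 0, yield 9**2 = 81
  x=12: 12 % 3 == 0, yield 12**2 = 144
Therefore output = [0, 9, 36, 81, 144].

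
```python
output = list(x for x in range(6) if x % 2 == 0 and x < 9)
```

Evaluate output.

Step 1: Filter range(6) where x % 2 == 0 and x < 9:
  x=0: both conditions met, included
  x=1: excluded (1 % 2 != 0)
  x=2: both conditions met, included
  x=3: excluded (3 % 2 != 0)
  x=4: both conditions met, included
  x=5: excluded (5 % 2 != 0)
Therefore output = [0, 2, 4].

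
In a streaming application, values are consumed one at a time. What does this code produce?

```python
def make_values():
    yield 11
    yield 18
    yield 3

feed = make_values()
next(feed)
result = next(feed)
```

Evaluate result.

Step 1: make_values() creates a generator.
Step 2: next(feed) yields 11 (consumed and discarded).
Step 3: next(feed) yields 18, assigned to result.
Therefore result = 18.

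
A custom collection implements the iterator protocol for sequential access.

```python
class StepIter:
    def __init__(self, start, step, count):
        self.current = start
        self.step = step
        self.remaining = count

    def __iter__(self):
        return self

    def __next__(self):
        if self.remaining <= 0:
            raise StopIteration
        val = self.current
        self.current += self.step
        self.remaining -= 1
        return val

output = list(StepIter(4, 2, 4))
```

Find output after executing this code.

Step 1: StepIter starts at 4, increments by 2, for 4 steps:
  Yield 4, then current += 2
  Yield 6, then current += 2
  Yield 8, then current += 2
  Yield 10, then current += 2
Therefore output = [4, 6, 8, 10].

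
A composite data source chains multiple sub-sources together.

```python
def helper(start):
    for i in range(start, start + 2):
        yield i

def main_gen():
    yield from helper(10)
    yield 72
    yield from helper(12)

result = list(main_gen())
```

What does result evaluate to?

Step 1: main_gen() delegates to helper(10):
  yield 10
  yield 11
Step 2: yield 72
Step 3: Delegates to helper(12):
  yield 12
  yield 13
Therefore result = [10, 11, 72, 12, 13].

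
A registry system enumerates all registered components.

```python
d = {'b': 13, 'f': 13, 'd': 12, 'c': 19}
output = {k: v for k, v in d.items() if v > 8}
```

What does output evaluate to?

Step 1: Filter items where value > 8:
  'b': 13 > 8: kept
  'f': 13 > 8: kept
  'd': 12 > 8: kept
  'c': 19 > 8: kept
Therefore output = {'b': 13, 'f': 13, 'd': 12, 'c': 19}.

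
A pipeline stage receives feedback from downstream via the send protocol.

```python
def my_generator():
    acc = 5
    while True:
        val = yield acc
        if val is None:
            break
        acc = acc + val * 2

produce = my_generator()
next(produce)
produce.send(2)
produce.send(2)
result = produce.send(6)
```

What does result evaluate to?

Step 1: next() -> yield acc=5.
Step 2: send(2) -> val=2, acc = 5 + 2*2 = 9, yield 9.
Step 3: send(2) -> val=2, acc = 9 + 2*2 = 13, yield 13.
Step 4: send(6) -> val=6, acc = 13 + 6*2 = 25, yield 25.
Therefore result = 25.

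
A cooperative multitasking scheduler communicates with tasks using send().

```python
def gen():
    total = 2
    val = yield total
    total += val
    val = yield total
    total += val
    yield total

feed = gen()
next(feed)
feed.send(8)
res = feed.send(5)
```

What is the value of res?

Step 1: next() -> yield total=2.
Step 2: send(8) -> val=8, total = 2+8 = 10, yield 10.
Step 3: send(5) -> val=5, total = 10+5 = 15, yield 15.
Therefore res = 15.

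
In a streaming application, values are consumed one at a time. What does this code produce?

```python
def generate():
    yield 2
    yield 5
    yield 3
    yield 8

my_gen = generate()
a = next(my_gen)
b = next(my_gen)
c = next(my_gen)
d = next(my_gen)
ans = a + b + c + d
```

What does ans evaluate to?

Step 1: Create generator and consume all values:
  a = next(my_gen) = 2
  b = next(my_gen) = 5
  c = next(my_gen) = 3
  d = next(my_gen) = 8
Step 2: ans = 2 + 5 + 3 + 8 = 18.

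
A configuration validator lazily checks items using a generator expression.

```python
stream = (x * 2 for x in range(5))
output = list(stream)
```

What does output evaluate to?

Step 1: For each x in range(5), compute x*2:
  x=0: 0*2 = 0
  x=1: 1*2 = 2
  x=2: 2*2 = 4
  x=3: 3*2 = 6
  x=4: 4*2 = 8
Therefore output = [0, 2, 4, 6, 8].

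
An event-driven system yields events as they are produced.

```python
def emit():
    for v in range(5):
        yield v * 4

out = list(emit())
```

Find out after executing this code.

Step 1: For each v in range(5), yield v * 4:
  v=0: yield 0 * 4 = 0
  v=1: yield 1 * 4 = 4
  v=2: yield 2 * 4 = 8
  v=3: yield 3 * 4 = 12
  v=4: yield 4 * 4 = 16
Therefore out = [0, 4, 8, 12, 16].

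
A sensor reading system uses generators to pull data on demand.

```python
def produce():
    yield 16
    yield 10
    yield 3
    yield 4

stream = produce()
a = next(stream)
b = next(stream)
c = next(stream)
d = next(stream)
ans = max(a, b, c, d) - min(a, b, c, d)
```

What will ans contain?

Step 1: Create generator and consume all values:
  a = next(stream) = 16
  b = next(stream) = 10
  c = next(stream) = 3
  d = next(stream) = 4
Step 2: max = 16, min = 3, ans = 16 - 3 = 13.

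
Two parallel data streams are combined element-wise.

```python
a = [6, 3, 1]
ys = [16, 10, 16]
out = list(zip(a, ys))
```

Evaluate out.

Step 1: zip pairs elements at same index:
  Index 0: (6, 16)
  Index 1: (3, 10)
  Index 2: (1, 16)
Therefore out = [(6, 16), (3, 10), (1, 16)].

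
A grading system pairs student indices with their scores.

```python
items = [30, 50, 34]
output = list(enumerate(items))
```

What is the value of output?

Step 1: enumerate pairs each element with its index:
  (0, 30)
  (1, 50)
  (2, 34)
Therefore output = [(0, 30), (1, 50), (2, 34)].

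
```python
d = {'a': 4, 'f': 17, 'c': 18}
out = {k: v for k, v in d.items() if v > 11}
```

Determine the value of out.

Step 1: Filter items where value > 11:
  'a': 4 <= 11: removed
  'f': 17 > 11: kept
  'c': 18 > 11: kept
Therefore out = {'f': 17, 'c': 18}.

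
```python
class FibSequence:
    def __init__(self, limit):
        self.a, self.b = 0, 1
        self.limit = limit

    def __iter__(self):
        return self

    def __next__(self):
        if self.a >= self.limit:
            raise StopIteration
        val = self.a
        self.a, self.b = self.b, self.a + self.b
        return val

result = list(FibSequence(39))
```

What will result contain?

Step 1: Fibonacci-like sequence (a=0, b=1) until >= 39:
  Yield 0, then a,b = 1,1
  Yield 1, then a,b = 1,2
  Yield 1, then a,b = 2,3
  Yield 2, then a,b = 3,5
  Yield 3, then a,b = 5,8
  Yield 5, then a,b = 8,13
  Yield 8, then a,b = 13,21
  Yield 13, then a,b = 21,34
  Yield 21, then a,b = 34,55
  Yield 34, then a,b = 55,89
Step 2: 55 >= 39, stop.
Therefore result = [0, 1, 1, 2, 3, 5, 8, 13, 21, 34].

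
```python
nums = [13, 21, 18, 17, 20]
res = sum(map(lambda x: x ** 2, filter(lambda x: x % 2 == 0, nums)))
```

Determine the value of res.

Step 1: Filter even numbers from [13, 21, 18, 17, 20]: [18, 20]
Step 2: Square each: [324, 400]
Step 3: Sum = 724.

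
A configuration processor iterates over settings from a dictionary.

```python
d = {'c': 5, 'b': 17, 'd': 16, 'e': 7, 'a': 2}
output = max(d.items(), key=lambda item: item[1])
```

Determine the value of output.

Step 1: Find item with maximum value:
  ('c', 5)
  ('b', 17)
  ('d', 16)
  ('e', 7)
  ('a', 2)
Step 2: Maximum value is 17 at key 'b'.
Therefore output = ('b', 17).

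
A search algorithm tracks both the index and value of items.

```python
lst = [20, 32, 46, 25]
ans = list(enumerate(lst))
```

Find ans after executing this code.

Step 1: enumerate pairs each element with its index:
  (0, 20)
  (1, 32)
  (2, 46)
  (3, 25)
Therefore ans = [(0, 20), (1, 32), (2, 46), (3, 25)].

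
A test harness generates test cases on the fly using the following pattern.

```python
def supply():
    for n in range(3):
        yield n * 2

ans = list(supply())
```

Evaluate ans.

Step 1: For each n in range(3), yield n * 2:
  n=0: yield 0 * 2 = 0
  n=1: yield 1 * 2 = 2
  n=2: yield 2 * 2 = 4
Therefore ans = [0, 2, 4].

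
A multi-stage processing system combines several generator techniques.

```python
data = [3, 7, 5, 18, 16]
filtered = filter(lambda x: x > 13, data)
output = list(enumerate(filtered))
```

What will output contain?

Step 1: Filter [3, 7, 5, 18, 16] for > 13: [18, 16].
Step 2: enumerate re-indexes from 0: [(0, 18), (1, 16)].
Therefore output = [(0, 18), (1, 16)].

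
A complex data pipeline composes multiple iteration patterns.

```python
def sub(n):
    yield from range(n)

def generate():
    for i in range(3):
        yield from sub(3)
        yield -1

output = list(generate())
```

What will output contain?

Step 1: For each i in range(3):
  i=0: yield from sub(3) -> [0, 1, 2], then yield -1
  i=1: yield from sub(3) -> [0, 1, 2], then yield -1
  i=2: yield from sub(3) -> [0, 1, 2], then yield -1
Therefore output = [0, 1, 2, -1, 0, 1, 2, -1, 0, 1, 2, -1].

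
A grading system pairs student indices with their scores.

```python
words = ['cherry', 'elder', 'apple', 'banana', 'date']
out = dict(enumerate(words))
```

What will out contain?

Step 1: enumerate pairs indices with words:
  0 -> 'cherry'
  1 -> 'elder'
  2 -> 'apple'
  3 -> 'banana'
  4 -> 'date'
Therefore out = {0: 'cherry', 1: 'elder', 2: 'apple', 3: 'banana', 4: 'date'}.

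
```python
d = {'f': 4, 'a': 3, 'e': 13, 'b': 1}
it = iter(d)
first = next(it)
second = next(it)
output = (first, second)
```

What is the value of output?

Step 1: iter(d) iterates over keys: ['f', 'a', 'e', 'b'].
Step 2: first = next(it) = 'f', second = next(it) = 'a'.
Therefore output = ('f', 'a').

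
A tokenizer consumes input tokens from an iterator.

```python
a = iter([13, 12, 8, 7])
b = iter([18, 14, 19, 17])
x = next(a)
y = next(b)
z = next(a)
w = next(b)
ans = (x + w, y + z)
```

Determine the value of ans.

Step 1: a iterates [13, 12, 8, 7], b iterates [18, 14, 19, 17].
Step 2: x = next(a) = 13, y = next(b) = 18.
Step 3: z = next(a) = 12, w = next(b) = 14.
Step 4: ans = (13 + 14, 18 + 12) = (27, 30).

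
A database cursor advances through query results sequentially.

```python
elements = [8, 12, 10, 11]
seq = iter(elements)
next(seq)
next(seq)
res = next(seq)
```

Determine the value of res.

Step 1: Create iterator over [8, 12, 10, 11].
Step 2: next() consumes 8.
Step 3: next() consumes 12.
Step 4: next() returns 10.
Therefore res = 10.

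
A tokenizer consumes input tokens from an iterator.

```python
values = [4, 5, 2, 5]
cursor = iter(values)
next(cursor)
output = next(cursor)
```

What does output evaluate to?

Step 1: Create iterator over [4, 5, 2, 5].
Step 2: next() consumes 4.
Step 3: next() returns 5.
Therefore output = 5.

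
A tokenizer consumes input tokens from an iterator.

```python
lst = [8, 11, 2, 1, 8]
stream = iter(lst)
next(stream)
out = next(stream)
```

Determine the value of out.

Step 1: Create iterator over [8, 11, 2, 1, 8].
Step 2: next() consumes 8.
Step 3: next() returns 11.
Therefore out = 11.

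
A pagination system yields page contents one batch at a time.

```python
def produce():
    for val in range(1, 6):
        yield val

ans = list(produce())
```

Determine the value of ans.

Step 1: The generator yields each value from range(1, 6).
Step 2: list() consumes all yields: [1, 2, 3, 4, 5].
Therefore ans = [1, 2, 3, 4, 5].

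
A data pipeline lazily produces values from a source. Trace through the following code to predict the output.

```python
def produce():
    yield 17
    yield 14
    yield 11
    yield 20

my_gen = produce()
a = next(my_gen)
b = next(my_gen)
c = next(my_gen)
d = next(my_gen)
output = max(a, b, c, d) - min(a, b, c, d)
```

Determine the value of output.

Step 1: Create generator and consume all values:
  a = next(my_gen) = 17
  b = next(my_gen) = 14
  c = next(my_gen) = 11
  d = next(my_gen) = 20
Step 2: max = 20, min = 11, output = 20 - 11 = 9.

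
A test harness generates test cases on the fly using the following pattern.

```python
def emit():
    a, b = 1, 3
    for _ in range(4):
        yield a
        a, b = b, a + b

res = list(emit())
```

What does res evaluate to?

Step 1: Fibonacci-like sequence starting with a=1, b=3:
  Iteration 1: yield a=1, then a,b = 3,4
  Iteration 2: yield a=3, then a,b = 4,7
  Iteration 3: yield a=4, then a,b = 7,11
  Iteration 4: yield a=7, then a,b = 11,18
Therefore res = [1, 3, 4, 7].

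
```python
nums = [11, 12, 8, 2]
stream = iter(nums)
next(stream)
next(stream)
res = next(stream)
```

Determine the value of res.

Step 1: Create iterator over [11, 12, 8, 2].
Step 2: next() consumes 11.
Step 3: next() consumes 12.
Step 4: next() returns 8.
Therefore res = 8.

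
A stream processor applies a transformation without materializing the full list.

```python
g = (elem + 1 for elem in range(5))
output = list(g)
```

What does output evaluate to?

Step 1: For each elem in range(5), compute elem+1:
  elem=0: 0+1 = 1
  elem=1: 1+1 = 2
  elem=2: 2+1 = 3
  elem=3: 3+1 = 4
  elem=4: 4+1 = 5
Therefore output = [1, 2, 3, 4, 5].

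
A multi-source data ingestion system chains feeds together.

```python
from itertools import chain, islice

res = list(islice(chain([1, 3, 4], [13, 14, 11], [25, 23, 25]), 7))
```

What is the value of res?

Step 1: chain([1, 3, 4], [13, 14, 11], [25, 23, 25]) = [1, 3, 4, 13, 14, 11, 25, 23, 25].
Step 2: islice takes first 7 elements: [1, 3, 4, 13, 14, 11, 25].
Therefore res = [1, 3, 4, 13, 14, 11, 25].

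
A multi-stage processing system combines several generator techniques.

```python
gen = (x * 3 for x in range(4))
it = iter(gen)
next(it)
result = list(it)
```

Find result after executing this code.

Step 1: Generator produces [0, 3, 6, 9].
Step 2: next(it) consumes first element (0).
Step 3: list(it) collects remaining: [3, 6, 9].
Therefore result = [3, 6, 9].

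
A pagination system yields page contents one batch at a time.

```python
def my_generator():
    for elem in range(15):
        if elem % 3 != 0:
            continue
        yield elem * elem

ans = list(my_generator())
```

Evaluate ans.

Step 1: Only yield elem**2 when elem is divisible by 3:
  elem=0: 0 % 3 == 0, yield 0**2 = 0
  elem=3: 3 % 3 == 0, yield 3**2 = 9
  elem=6: 6 % 3 == 0, yield 6**2 = 36
  elem=9: 9 % 3 == 0, yield 9**2 = 81
  elem=12: 12 % 3 == 0, yield 12**2 = 144
Therefore ans = [0, 9, 36, 81, 144].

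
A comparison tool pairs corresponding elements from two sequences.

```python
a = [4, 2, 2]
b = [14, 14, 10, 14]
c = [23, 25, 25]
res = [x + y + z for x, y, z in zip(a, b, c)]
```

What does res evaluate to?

Step 1: zip three lists (truncates to shortest, len=3):
  4 + 14 + 23 = 41
  2 + 14 + 25 = 41
  2 + 10 + 25 = 37
Therefore res = [41, 41, 37].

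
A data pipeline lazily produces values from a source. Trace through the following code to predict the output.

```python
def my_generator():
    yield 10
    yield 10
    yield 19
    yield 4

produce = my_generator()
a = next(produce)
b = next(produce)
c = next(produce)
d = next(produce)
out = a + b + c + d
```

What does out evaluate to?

Step 1: Create generator and consume all values:
  a = next(produce) = 10
  b = next(produce) = 10
  c = next(produce) = 19
  d = next(produce) = 4
Step 2: out = 10 + 10 + 19 + 4 = 43.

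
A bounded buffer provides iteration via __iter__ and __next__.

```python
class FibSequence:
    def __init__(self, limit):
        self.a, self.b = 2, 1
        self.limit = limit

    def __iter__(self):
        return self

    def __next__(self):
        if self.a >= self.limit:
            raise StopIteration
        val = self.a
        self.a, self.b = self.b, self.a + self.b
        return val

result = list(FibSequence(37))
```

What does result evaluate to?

Step 1: Fibonacci-like sequence (a=2, b=1) until >= 37:
  Yield 2, then a,b = 1,3
  Yield 1, then a,b = 3,4
  Yield 3, then a,b = 4,7
  Yield 4, then a,b = 7,11
  Yield 7, then a,b = 11,18
  Yield 11, then a,b = 18,29
  Yield 18, then a,b = 29,47
  Yield 29, then a,b = 47,76
Step 2: 47 >= 37, stop.
Therefore result = [2, 1, 3, 4, 7, 11, 18, 29].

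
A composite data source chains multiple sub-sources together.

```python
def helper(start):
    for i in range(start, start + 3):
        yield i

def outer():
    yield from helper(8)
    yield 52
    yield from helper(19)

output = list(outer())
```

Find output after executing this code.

Step 1: outer() delegates to helper(8):
  yield 8
  yield 9
  yield 10
Step 2: yield 52
Step 3: Delegates to helper(19):
  yield 19
  yield 20
  yield 21
Therefore output = [8, 9, 10, 52, 19, 20, 21].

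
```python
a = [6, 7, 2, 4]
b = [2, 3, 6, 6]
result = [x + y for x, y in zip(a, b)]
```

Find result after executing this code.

Step 1: Add corresponding elements:
  6 + 2 = 8
  7 + 3 = 10
  2 + 6 = 8
  4 + 6 = 10
Therefore result = [8, 10, 8, 10].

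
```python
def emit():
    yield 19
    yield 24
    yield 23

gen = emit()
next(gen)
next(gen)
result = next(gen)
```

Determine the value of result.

Step 1: emit() creates a generator.
Step 2: next(gen) yields 19 (consumed and discarded).
Step 3: next(gen) yields 24 (consumed and discarded).
Step 4: next(gen) yields 23, assigned to result.
Therefore result = 23.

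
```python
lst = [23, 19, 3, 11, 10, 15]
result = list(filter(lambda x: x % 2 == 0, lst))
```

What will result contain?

Step 1: Filter elements divisible by 2:
  23 % 2 = 1: removed
  19 % 2 = 1: removed
  3 % 2 = 1: removed
  11 % 2 = 1: removed
  10 % 2 = 0: kept
  15 % 2 = 1: removed
Therefore result = [10].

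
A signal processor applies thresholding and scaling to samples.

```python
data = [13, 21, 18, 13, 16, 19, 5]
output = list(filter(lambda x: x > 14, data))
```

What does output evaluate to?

Step 1: Filter elements > 14:
  13: removed
  21: kept
  18: kept
  13: removed
  16: kept
  19: kept
  5: removed
Therefore output = [21, 18, 16, 19].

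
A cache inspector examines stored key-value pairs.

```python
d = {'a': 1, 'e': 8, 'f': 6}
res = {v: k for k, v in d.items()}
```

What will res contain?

Step 1: Invert dict (swap keys and values):
  'a': 1 -> 1: 'a'
  'e': 8 -> 8: 'e'
  'f': 6 -> 6: 'f'
Therefore res = {1: 'a', 8: 'e', 6: 'f'}.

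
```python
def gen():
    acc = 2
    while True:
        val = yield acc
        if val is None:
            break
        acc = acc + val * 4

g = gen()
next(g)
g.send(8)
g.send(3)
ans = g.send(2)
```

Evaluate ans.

Step 1: next() -> yield acc=2.
Step 2: send(8) -> val=8, acc = 2 + 8*4 = 34, yield 34.
Step 3: send(3) -> val=3, acc = 34 + 3*4 = 46, yield 46.
Step 4: send(2) -> val=2, acc = 46 + 2*4 = 54, yield 54.
Therefore ans = 54.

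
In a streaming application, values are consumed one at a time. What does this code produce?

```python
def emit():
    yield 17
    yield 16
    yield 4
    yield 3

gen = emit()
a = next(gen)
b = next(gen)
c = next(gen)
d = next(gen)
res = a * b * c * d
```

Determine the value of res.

Step 1: Create generator and consume all values:
  a = next(gen) = 17
  b = next(gen) = 16
  c = next(gen) = 4
  d = next(gen) = 3
Step 2: res = 17 * 16 * 4 * 3 = 3264.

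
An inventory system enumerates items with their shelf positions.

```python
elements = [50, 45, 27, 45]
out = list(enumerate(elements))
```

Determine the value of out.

Step 1: enumerate pairs each element with its index:
  (0, 50)
  (1, 45)
  (2, 27)
  (3, 45)
Therefore out = [(0, 50), (1, 45), (2, 27), (3, 45)].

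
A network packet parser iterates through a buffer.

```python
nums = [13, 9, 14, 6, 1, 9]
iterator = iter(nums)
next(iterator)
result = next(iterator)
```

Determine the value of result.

Step 1: Create iterator over [13, 9, 14, 6, 1, 9].
Step 2: next() consumes 13.
Step 3: next() returns 9.
Therefore result = 9.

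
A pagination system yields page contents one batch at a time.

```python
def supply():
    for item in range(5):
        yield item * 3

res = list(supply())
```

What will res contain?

Step 1: For each item in range(5), yield item * 3:
  item=0: yield 0 * 3 = 0
  item=1: yield 1 * 3 = 3
  item=2: yield 2 * 3 = 6
  item=3: yield 3 * 3 = 9
  item=4: yield 4 * 3 = 12
Therefore res = [0, 3, 6, 9, 12].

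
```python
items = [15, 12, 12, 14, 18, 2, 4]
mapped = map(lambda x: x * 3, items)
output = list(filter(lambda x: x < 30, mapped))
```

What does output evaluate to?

Step 1: Map x * 3:
  15 -> 45
  12 -> 36
  12 -> 36
  14 -> 42
  18 -> 54
  2 -> 6
  4 -> 12
Step 2: Filter for < 30:
  45: removed
  36: removed
  36: removed
  42: removed
  54: removed
  6: kept
  12: kept
Therefore output = [6, 12].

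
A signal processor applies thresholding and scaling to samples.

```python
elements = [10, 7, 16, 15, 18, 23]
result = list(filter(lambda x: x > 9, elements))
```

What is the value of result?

Step 1: Filter elements > 9:
  10: kept
  7: removed
  16: kept
  15: kept
  18: kept
  23: kept
Therefore result = [10, 16, 15, 18, 23].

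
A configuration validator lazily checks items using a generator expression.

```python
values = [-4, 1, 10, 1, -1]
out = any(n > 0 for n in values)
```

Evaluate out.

Step 1: Check n > 0 for each element in [-4, 1, 10, 1, -1]:
  -4 > 0: False
  1 > 0: True
  10 > 0: True
  1 > 0: True
  -1 > 0: False
Step 2: any() returns True.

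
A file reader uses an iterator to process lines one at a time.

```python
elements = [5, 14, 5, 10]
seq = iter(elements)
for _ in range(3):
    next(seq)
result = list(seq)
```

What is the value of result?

Step 1: Create iterator over [5, 14, 5, 10].
Step 2: Advance 3 positions (consuming [5, 14, 5]).
Step 3: list() collects remaining elements: [10].
Therefore result = [10].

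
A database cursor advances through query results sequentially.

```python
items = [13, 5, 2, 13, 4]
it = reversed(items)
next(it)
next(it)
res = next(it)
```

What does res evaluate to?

Step 1: reversed([13, 5, 2, 13, 4]) gives iterator: [4, 13, 2, 5, 13].
Step 2: First next() = 4, second next() = 13.
Step 3: Third next() = 2.
Therefore res = 2.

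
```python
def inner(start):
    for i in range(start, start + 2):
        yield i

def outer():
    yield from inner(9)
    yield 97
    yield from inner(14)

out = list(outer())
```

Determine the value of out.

Step 1: outer() delegates to inner(9):
  yield 9
  yield 10
Step 2: yield 97
Step 3: Delegates to inner(14):
  yield 14
  yield 15
Therefore out = [9, 10, 97, 14, 15].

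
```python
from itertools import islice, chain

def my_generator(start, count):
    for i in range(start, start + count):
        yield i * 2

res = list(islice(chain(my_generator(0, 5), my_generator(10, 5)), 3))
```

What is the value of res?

Step 1: my_generator(0, 5) yields [0, 2, 4, 6, 8].
Step 2: my_generator(10, 5) yields [20, 22, 24, 26, 28].
Step 3: chain concatenates: [0, 2, 4, 6, 8, 20, 22, 24, 26, 28].
Step 4: islice takes first 3: [0, 2, 4].
Therefore res = [0, 2, 4].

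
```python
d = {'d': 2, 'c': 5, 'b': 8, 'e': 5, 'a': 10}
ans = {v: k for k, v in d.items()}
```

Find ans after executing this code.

Step 1: Invert dict (swap keys and values):
  'd': 2 -> 2: 'd'
  'c': 5 -> 5: 'c'
  'b': 8 -> 8: 'b'
  'e': 5 -> 5: 'e'
  'a': 10 -> 10: 'a'
Therefore ans = {2: 'd', 5: 'e', 8: 'b', 10: 'a'}.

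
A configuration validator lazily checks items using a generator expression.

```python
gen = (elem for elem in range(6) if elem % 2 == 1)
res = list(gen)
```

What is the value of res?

Step 1: Filter range(6) keeping only odd values:
  elem=0: even, excluded
  elem=1: odd, included
  elem=2: even, excluded
  elem=3: odd, included
  elem=4: even, excluded
  elem=5: odd, included
Therefore res = [1, 3, 5].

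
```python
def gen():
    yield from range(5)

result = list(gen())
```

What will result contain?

Step 1: yield from delegates to the iterable, yielding each element.
Step 2: Collected values: [0, 1, 2, 3, 4].
Therefore result = [0, 1, 2, 3, 4].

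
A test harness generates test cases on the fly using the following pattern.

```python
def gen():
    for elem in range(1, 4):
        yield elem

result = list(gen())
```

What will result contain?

Step 1: The generator yields each value from range(1, 4).
Step 2: list() consumes all yields: [1, 2, 3].
Therefore result = [1, 2, 3].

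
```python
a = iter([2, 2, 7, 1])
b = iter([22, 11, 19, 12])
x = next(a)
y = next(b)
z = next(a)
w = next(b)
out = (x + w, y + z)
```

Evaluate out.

Step 1: a iterates [2, 2, 7, 1], b iterates [22, 11, 19, 12].
Step 2: x = next(a) = 2, y = next(b) = 22.
Step 3: z = next(a) = 2, w = next(b) = 11.
Step 4: out = (2 + 11, 22 + 2) = (13, 24).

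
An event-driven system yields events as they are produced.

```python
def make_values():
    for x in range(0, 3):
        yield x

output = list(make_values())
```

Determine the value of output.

Step 1: The generator yields each value from range(0, 3).
Step 2: list() consumes all yields: [0, 1, 2].
Therefore output = [0, 1, 2].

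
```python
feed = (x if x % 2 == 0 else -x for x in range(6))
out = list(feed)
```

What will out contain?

Step 1: For each x in range(6), yield x if even, else -x:
  x=0: even, yield 0
  x=1: odd, yield -1
  x=2: even, yield 2
  x=3: odd, yield -3
  x=4: even, yield 4
  x=5: odd, yield -5
Therefore out = [0, -1, 2, -3, 4, -5].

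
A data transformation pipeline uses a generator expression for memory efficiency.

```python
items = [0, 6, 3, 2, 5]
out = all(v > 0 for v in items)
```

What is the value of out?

Step 1: Check v > 0 for each element in [0, 6, 3, 2, 5]:
  0 > 0: False
  6 > 0: True
  3 > 0: True
  2 > 0: True
  5 > 0: True
Step 2: all() returns False.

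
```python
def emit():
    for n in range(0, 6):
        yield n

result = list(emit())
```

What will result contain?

Step 1: The generator yields each value from range(0, 6).
Step 2: list() consumes all yields: [0, 1, 2, 3, 4, 5].
Therefore result = [0, 1, 2, 3, 4, 5].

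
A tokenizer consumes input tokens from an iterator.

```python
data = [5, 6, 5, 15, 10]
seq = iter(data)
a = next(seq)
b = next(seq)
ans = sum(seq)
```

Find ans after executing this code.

Step 1: Create iterator over [5, 6, 5, 15, 10].
Step 2: a = next() = 5, b = next() = 6.
Step 3: sum() of remaining [5, 15, 10] = 30.
Therefore ans = 30.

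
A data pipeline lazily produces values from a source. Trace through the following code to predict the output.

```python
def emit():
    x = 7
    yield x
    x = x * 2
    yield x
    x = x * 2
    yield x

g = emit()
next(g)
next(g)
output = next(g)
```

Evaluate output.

Step 1: Trace through generator execution:
  Yield 1: x starts at 7, yield 7
  Yield 2: x = 7 * 2 = 14, yield 14
  Yield 3: x = 14 * 2 = 28, yield 28
Step 2: First next() gets 7, second next() gets the second value, third next() yields 28.
Therefore output = 28.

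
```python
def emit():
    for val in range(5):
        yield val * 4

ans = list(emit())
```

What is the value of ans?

Step 1: For each val in range(5), yield val * 4:
  val=0: yield 0 * 4 = 0
  val=1: yield 1 * 4 = 4
  val=2: yield 2 * 4 = 8
  val=3: yield 3 * 4 = 12
  val=4: yield 4 * 4 = 16
Therefore ans = [0, 4, 8, 12, 16].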